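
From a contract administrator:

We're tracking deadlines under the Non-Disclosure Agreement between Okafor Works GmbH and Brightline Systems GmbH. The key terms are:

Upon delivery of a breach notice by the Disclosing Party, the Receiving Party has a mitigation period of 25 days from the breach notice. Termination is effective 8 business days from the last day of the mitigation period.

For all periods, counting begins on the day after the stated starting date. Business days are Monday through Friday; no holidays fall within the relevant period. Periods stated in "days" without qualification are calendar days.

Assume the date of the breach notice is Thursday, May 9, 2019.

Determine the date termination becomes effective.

June 13, 2019

The last day of the mitigation period: May 9, 2019 + 25 days = June 3, 2019.
The date termination becomes effective: 8 business days after Monday, June 3, 2019, skipping weekends — Jun 4, Jun 5, Jun 6, Jun 7, Jun 10, Jun 11, Jun 12, Jun 13 — lands on Thursday, June 13, 2019.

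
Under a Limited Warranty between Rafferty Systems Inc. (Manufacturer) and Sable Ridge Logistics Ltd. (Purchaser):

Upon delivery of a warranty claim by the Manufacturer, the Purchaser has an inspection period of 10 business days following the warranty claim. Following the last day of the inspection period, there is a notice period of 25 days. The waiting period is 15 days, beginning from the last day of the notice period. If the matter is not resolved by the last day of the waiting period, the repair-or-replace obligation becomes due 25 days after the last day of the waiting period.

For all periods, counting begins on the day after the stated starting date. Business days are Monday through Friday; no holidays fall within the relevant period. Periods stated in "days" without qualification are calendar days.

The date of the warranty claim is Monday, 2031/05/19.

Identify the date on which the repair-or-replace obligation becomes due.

From Monday, 2031/05/19, 10 business days (May 20, May 21, May 22, May 23, May 26, May 27, May 28, May 29, May 30, Jun 2, skipping weekends) brings us to Monday, 2031/06/02, which is the last day of the inspection period.
Adding 25 calendar days to 2031/06/02 gives 2031/06/27, which is the last day of the notice period.
Adding 15 calendar days to 2031/06/27 gives 2031/07/12, which is the last day of the waiting period.
Adding 25 calendar days to 2031/07/12 gives 2031/08/06, which is the date on which the repair-or-replace obligation becomes due.

2031/08/06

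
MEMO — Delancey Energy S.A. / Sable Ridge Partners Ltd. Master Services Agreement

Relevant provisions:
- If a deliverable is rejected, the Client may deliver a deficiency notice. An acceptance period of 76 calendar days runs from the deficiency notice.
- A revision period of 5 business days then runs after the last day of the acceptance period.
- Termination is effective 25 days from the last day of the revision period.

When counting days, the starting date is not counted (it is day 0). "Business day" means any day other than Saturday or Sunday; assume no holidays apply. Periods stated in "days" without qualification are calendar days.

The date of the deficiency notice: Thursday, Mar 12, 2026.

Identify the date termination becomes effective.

Jun 28, 2026

The last day of the acceptance period: 76 calendar days after Mar 12, 2026 is May 27, 2026.
The last day of the revision period: 5 business days after Wednesday, May 27, 2026, skipping weekends — May 28, May 29, Jun 1, Jun 2, Jun 3 — lands on Wednesday, Jun 3, 2026.
The date termination becomes effective: Jun 3, 2026 + 25 days = Jun 28, 2026.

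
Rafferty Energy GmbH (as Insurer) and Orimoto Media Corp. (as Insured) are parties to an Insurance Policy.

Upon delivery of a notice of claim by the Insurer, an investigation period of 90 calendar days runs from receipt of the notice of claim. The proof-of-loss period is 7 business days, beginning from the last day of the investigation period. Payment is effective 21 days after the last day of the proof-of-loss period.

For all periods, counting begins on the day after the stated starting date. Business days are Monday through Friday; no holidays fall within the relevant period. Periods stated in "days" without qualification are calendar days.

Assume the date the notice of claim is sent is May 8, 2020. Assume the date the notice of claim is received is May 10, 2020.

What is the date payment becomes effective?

The last day of the investigation period: 90 calendar days after May 10, 2020 is Aug 8, 2020.
The last day of the proof-of-loss period: counting 7 business days from Saturday, Aug 8, 2020 (Aug 10, Aug 11, Aug 12, Aug 13, Aug 14, Aug 17, Aug 18, skipping weekends) reaches Tuesday, Aug 18, 2020.
The date payment becomes effective: 21 calendar days after Aug 18, 2020 is Sep 8, 2020.

Sep 8, 2020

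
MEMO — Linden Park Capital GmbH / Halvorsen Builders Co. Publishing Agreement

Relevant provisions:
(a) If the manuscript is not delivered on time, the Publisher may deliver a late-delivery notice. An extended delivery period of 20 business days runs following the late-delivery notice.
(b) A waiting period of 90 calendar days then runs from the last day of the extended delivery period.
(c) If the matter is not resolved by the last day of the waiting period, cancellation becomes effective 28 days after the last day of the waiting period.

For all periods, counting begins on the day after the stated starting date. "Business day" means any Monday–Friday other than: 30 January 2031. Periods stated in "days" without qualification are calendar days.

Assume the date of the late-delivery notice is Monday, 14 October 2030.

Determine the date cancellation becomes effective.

9 March 2031

The last day of the extended delivery period: counting 20 business days from Monday, 14 October 2030 (Oct 15, Oct 16, Oct 17, Oct 18, …, Nov 7, Nov 8, Nov 11, skipping weekends) reaches Monday, 11 November 2030.
Adding 90 calendar days to 11 November 2030 gives 9 February 2031, which is the last day of the waiting period.
The date cancellation becomes effective: 9 February 2031 + 28 days = 9 March 2031.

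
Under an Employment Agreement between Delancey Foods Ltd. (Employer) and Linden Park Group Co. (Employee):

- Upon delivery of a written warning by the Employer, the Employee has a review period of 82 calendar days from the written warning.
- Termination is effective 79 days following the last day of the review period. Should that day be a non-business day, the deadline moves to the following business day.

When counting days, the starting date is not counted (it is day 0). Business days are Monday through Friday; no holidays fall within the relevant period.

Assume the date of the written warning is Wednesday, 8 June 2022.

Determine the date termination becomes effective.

The last day of the review period: 82 calendar days after 8 June 2022 is 29 August 2022.
The date termination becomes effective: 79 calendar days after 29 August 2022 is 16 November 2022. 16 November 2022 is a Wednesday, so no roll-forward applies.

16 November 2022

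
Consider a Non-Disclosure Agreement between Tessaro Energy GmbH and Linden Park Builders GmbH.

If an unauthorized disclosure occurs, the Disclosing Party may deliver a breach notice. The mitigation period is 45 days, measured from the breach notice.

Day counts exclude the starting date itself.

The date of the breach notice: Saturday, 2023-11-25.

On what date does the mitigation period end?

The last day of the mitigation period: 2023-11-25 + 45 days = 2024-01-09.

2024-01-09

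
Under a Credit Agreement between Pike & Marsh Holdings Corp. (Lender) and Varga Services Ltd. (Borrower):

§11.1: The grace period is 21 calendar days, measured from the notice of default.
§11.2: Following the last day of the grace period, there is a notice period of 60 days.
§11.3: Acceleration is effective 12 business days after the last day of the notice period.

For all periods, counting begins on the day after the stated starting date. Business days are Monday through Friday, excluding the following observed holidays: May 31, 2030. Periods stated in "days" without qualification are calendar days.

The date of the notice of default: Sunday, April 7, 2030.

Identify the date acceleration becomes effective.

July 15, 2030

Adding 21 calendar days to April 7, 2030 gives April 28, 2030, which is the last day of the grace period.
The last day of the notice period: 60 calendar days after April 28, 2030 is June 27, 2030.
From Thursday, June 27, 2030, 12 business days (Jun 28, Jul 1, Jul 2, Jul 3, …, Jul 11, Jul 12, Jul 15, skipping weekends) brings us to Monday, July 15, 2030, which is the date acceleration becomes effective.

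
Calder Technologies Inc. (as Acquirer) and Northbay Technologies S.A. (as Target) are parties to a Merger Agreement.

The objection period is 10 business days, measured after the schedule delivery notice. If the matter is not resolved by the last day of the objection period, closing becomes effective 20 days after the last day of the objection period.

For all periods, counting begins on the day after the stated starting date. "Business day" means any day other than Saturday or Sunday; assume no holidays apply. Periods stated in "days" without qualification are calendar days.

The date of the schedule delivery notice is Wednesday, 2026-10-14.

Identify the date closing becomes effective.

2026-11-17

The last day of the objection period: counting 10 business days from Wednesday, 2026-10-14 (Oct 15, Oct 16, Oct 19, Oct 20, Oct 21, Oct 22, Oct 23, Oct 26, Oct 27, Oct 28, skipping weekends) reaches Wednesday, 2026-10-28.
The date closing becomes effective: 2026-10-28 + 20 days = 2026-11-17.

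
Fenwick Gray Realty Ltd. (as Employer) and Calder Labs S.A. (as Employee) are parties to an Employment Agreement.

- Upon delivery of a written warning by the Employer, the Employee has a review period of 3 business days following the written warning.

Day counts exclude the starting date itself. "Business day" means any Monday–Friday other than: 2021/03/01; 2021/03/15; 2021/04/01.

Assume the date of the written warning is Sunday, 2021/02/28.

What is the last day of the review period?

The last day of the review period: counting 3 business days from Sunday, 2021/02/28 (Mar 2, Mar 3, Mar 4, skipping weekends and the listed holiday on Mar 1) reaches Thursday, 2021/03/04.

2021/03/04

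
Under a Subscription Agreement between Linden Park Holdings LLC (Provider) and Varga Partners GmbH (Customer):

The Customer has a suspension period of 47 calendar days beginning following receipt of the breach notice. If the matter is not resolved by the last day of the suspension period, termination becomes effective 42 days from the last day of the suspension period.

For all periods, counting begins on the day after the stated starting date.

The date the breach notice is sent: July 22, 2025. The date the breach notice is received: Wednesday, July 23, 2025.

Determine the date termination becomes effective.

The last day of the suspension period: 47 calendar days after July 23, 2025 is September 8, 2025.
The date termination becomes effective: September 8, 2025 + 42 days = October 20, 2025.

October 20, 2025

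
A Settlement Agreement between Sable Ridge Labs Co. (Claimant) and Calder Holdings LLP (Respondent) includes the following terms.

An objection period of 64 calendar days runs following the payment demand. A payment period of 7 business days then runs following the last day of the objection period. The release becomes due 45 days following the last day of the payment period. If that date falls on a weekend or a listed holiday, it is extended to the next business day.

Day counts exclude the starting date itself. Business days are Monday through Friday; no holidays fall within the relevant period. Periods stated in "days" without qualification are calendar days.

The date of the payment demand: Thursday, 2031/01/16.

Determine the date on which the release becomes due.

2031/05/16

Adding 64 calendar days to 2031/01/16 gives 2031/03/21, which is the last day of the objection period.
From Friday, 2031/03/21, 7 business days (Mar 24, Mar 25, Mar 26, Mar 27, Mar 28, Mar 31, Apr 1, skipping weekends) brings us to Tuesday, 2031/04/01, which is the last day of the payment period.
The date on which the release becomes due: 45 calendar days after 2031/04/01 is 2031/05/16. 2031/05/16 is a Friday, so no roll-forward applies.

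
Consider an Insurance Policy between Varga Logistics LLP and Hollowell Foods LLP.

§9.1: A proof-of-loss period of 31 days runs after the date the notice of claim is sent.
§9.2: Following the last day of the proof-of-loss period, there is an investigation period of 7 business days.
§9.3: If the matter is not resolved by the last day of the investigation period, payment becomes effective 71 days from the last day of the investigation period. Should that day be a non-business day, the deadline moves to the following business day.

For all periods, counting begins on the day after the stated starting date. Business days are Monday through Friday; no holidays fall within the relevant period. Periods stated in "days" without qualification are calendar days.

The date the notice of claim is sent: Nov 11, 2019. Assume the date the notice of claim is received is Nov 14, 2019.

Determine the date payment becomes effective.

Mar 3, 2020

The last day of the proof-of-loss period: 31 calendar days after Nov 11, 2019 is Dec 12, 2019.
The last day of the investigation period: counting 7 business days from Thursday, Dec 12, 2019 (Dec 13, Dec 16, Dec 17, Dec 18, Dec 19, Dec 20, Dec 23, skipping weekends) reaches Monday, Dec 23, 2019.
The date payment becomes effective: 71 calendar days after Dec 23, 2019 is Mar 3, 2020. Mar 3, 2020 is a Tuesday, so no roll-forward applies.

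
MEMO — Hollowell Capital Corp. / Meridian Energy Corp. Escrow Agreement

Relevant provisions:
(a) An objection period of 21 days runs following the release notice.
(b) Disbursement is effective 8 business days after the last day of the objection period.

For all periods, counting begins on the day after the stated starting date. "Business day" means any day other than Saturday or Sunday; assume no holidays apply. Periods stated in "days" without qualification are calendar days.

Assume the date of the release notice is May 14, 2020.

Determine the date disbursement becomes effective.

The last day of the objection period: May 14, 2020 + 21 days = Jun 4, 2020.
The date disbursement becomes effective: 8 business days after Thursday, Jun 4, 2020, skipping weekends — Jun 5, Jun 8, Jun 9, Jun 10, Jun 11, Jun 12, Jun 15, Jun 16 — lands on Tuesday, Jun 16, 2020.

Jun 16, 2020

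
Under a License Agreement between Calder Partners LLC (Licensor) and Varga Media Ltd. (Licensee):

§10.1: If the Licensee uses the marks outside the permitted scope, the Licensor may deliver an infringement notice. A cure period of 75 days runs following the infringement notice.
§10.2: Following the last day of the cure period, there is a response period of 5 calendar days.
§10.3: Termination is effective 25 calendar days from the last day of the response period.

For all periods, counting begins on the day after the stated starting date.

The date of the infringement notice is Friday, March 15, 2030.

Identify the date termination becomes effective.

June 28, 2030

Adding 75 calendar days to March 15, 2030 gives May 29, 2030, which is the last day of the cure period.
The last day of the response period: 5 calendar days after May 29, 2030 is June 3, 2030.
The date termination becomes effective: June 3, 2030 + 25 days = June 28, 2030.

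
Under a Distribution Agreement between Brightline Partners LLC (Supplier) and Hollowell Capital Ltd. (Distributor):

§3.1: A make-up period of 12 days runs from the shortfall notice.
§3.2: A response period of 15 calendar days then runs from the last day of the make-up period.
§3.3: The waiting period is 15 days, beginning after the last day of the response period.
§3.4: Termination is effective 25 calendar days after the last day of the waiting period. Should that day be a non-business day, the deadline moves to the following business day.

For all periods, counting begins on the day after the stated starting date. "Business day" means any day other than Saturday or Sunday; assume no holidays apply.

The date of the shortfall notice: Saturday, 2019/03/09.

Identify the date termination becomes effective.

The last day of the make-up period: 12 calendar days after 2019/03/09 is 2019/03/21.
Adding 15 calendar days to 2019/03/21 gives 2019/04/05, which is the last day of the response period.
The last day of the waiting period: 2019/04/05 + 15 days = 2019/04/20.
The date termination becomes effective: 2019/04/20 + 25 days = 2019/05/15. 2019/05/15 is a Wednesday, so no roll-forward applies.

2019/05/15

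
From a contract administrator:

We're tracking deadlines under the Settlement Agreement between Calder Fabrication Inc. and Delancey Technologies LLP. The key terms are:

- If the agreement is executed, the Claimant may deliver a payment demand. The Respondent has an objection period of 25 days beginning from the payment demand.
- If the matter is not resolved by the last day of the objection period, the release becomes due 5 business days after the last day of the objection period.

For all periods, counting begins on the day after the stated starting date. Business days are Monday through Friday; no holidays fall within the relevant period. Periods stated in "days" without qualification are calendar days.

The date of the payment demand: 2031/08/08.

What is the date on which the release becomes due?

2031/09/09

The last day of the objection period: 2031/08/08 + 25 days = 2031/09/02.
From Tuesday, 2031/09/02, 5 business days (Sep 3, Sep 4, Sep 5, Sep 8, Sep 9, skipping weekends) brings us to Tuesday, 2031/09/09, which is the date on which the release becomes due.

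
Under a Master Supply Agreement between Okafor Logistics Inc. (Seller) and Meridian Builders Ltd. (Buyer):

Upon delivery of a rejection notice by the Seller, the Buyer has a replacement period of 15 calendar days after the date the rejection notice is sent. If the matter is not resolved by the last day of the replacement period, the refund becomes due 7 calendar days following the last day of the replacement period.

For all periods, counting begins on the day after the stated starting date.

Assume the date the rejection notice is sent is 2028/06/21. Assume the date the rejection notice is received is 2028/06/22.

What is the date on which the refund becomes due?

2028/07/13

Adding 15 calendar days to 2028/06/21 gives 2028/07/06, which is the last day of the replacement period.
Adding 7 calendar days to 2028/07/06 gives 2028/07/13, which is the date on which the refund becomes due.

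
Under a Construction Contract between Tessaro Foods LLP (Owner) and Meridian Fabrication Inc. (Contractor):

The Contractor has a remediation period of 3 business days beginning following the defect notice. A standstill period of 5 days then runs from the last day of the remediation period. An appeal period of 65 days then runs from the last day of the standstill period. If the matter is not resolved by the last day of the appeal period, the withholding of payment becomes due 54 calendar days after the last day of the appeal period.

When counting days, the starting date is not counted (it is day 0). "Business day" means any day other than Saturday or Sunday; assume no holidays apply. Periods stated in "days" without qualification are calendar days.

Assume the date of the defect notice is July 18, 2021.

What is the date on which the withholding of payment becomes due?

November 22, 2021

The last day of the remediation period: counting 3 business days from Sunday, July 18, 2021 (Jul 19, Jul 20, Jul 21, skipping weekends) reaches Wednesday, July 21, 2021.
The last day of the standstill period: July 21, 2021 + 5 days = July 26, 2021.
The last day of the appeal period: 65 calendar days after July 26, 2021 is September 29, 2021.
Adding 54 calendar days to September 29, 2021 gives November 22, 2021, which is the date on which the withholding of payment becomes due.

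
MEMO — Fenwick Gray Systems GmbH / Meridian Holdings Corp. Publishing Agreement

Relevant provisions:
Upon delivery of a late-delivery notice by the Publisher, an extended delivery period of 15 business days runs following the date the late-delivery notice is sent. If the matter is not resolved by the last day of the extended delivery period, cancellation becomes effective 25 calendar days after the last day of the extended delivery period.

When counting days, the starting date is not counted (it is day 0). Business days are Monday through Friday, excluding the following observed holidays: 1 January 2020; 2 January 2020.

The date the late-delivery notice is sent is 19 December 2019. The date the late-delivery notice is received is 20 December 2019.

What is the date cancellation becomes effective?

7 February 2020

The last day of the extended delivery period: 15 business days after Thursday, 19 December 2019, skipping weekends and the listed holidays on Jan 1, Jan 2 — Dec 20, Dec 23, Dec 24, Dec 25, …, Jan 9, Jan 10, Jan 13 — lands on Monday, 13 January 2020.
The date cancellation becomes effective: 25 calendar days after 13 January 2020 is 7 February 2020.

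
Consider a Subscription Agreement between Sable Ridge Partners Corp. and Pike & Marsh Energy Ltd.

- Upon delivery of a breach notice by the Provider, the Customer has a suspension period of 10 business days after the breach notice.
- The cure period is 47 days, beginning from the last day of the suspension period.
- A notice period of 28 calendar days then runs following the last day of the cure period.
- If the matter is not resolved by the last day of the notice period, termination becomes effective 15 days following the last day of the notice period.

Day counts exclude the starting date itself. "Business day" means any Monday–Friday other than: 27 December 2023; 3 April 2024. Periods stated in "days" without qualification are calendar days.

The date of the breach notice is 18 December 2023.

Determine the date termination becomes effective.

1 April 2024

The last day of the suspension period: counting 10 business days from Monday, 18 December 2023 (Dec 19, Dec 20, Dec 21, Dec 22, Dec 25, Dec 26, Dec 28, Dec 29, Jan 1, Jan 2, skipping weekends and the listed holiday on Dec 27) reaches Tuesday, 2 January 2024.
The last day of the cure period: 2 January 2024 + 47 days = 18 February 2024.
The last day of the notice period: 28 calendar days after 18 February 2024 is 17 March 2024.
Adding 15 calendar days to 17 March 2024 gives 1 April 2024, which is the date termination becomes effective.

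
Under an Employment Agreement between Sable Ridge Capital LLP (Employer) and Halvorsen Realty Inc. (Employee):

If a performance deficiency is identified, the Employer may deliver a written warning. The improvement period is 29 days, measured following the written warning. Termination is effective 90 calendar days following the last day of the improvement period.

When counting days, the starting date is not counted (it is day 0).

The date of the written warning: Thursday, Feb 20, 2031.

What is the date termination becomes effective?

Jun 19, 2031

The last day of the improvement period: Feb 20, 2031 + 29 days = Mar 21, 2031.
The date termination becomes effective: 90 calendar days after Mar 21, 2031 is Jun 19, 2031.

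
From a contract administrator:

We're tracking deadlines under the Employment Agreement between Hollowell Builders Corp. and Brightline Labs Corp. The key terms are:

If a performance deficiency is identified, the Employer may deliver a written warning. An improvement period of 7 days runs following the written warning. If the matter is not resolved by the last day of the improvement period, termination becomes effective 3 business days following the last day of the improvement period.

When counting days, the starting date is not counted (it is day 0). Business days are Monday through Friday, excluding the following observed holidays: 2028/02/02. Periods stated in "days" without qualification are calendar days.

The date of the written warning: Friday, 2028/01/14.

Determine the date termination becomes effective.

2028/01/26

The last day of the improvement period: 2028/01/14 + 7 days = 2028/01/21.
The date termination becomes effective: 3 business days after Friday, 2028/01/21, skipping weekends — Jan 24, Jan 25, Jan 26 — lands on Wednesday, 2028/01/26.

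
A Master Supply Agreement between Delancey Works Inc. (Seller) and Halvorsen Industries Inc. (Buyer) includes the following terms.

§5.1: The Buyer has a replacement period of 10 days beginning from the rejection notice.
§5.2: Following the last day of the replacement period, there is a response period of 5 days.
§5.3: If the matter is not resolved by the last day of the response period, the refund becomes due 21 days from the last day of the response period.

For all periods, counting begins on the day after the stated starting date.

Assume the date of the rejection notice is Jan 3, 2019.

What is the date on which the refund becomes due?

The last day of the replacement period: Jan 3, 2019 + 10 days = Jan 13, 2019.
Adding 5 calendar days to Jan 13, 2019 gives Jan 18, 2019, which is the last day of the response period.
The date on which the refund becomes due: Jan 18, 2019 + 21 days = Feb 8, 2019.

Feb 8, 2019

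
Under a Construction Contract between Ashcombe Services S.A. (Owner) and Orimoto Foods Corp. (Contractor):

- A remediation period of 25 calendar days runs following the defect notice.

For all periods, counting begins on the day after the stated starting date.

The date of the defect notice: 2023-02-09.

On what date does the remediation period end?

2023-03-06

Adding 25 calendar days to 2023-02-09 gives 2023-03-06, which is the last day of the remediation period.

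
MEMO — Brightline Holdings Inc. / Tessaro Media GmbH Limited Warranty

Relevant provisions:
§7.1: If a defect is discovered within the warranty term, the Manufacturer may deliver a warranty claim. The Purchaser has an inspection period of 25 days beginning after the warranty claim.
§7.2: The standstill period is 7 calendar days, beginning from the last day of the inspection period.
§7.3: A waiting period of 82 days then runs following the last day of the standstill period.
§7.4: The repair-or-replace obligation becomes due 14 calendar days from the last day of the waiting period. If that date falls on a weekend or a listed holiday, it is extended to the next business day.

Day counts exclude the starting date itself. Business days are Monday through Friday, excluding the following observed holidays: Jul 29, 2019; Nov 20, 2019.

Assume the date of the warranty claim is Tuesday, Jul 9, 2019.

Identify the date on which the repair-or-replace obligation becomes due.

Adding 25 calendar days to Jul 9, 2019 gives Aug 3, 2019, which is the last day of the inspection period.
The last day of the standstill period: Aug 3, 2019 + 7 days = Aug 10, 2019.
The last day of the waiting period: Aug 10, 2019 + 82 days = Oct 31, 2019.
The date on which the repair-or-replace obligation becomes due: Oct 31, 2019 + 14 days = Nov 14, 2019. Nov 14, 2019 is a Thursday and is not a listed holiday, so no roll-forward applies.

Nov 14, 2019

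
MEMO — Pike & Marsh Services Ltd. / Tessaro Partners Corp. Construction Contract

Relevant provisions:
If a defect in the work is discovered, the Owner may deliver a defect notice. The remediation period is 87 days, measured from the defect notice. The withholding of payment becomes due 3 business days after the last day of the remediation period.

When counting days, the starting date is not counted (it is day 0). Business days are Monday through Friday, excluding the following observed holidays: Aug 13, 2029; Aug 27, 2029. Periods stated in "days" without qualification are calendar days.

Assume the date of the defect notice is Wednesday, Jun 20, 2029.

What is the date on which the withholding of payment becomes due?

The last day of the remediation period: Jun 20, 2029 + 87 days = Sep 15, 2029.
The date on which the withholding of payment becomes due: counting 3 business days from Saturday, Sep 15, 2029 (Sep 17, Sep 18, Sep 19, skipping weekends) reaches Wednesday, Sep 19, 2029.

Sep 19, 2029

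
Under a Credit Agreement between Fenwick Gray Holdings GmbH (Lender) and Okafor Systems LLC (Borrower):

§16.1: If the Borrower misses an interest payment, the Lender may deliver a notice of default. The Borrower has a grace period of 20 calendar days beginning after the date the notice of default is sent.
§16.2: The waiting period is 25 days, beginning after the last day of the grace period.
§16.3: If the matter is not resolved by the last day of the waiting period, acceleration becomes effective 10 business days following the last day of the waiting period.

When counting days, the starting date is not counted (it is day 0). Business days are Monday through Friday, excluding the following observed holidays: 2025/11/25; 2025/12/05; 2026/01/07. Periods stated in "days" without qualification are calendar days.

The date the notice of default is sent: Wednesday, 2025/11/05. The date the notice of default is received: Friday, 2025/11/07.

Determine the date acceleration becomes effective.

The last day of the grace period: 2025/11/05 + 20 days = 2025/11/25.
The last day of the waiting period: 2025/11/25 + 25 days = 2025/12/20.
From Saturday, 2025/12/20, 10 business days (Dec 22, Dec 23, Dec 24, Dec 25, Dec 26, Dec 29, Dec 30, Dec 31, Jan 1, Jan 2, skipping weekends) brings us to Friday, 2026/01/02, which is the date acceleration becomes effective.

2026/01/02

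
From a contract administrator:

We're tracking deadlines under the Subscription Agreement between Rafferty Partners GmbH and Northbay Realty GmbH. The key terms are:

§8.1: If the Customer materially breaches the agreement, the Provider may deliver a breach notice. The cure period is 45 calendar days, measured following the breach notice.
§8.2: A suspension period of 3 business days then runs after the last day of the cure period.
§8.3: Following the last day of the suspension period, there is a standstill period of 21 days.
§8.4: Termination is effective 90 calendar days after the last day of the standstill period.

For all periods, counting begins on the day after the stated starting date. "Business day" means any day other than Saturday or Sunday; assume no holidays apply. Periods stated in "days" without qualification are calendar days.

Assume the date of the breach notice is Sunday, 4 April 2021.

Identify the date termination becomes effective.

12 September 2021

The last day of the cure period: 45 calendar days after 4 April 2021 is 19 May 2021.
The last day of the suspension period: 3 business days after Wednesday, 19 May 2021, skipping weekends — May 20, May 21, May 24 — lands on Monday, 24 May 2021.
The last day of the standstill period: 24 May 2021 + 21 days = 14 June 2021.
Adding 90 calendar days to 14 June 2021 gives 12 September 2021, which is the date termination becomes effective.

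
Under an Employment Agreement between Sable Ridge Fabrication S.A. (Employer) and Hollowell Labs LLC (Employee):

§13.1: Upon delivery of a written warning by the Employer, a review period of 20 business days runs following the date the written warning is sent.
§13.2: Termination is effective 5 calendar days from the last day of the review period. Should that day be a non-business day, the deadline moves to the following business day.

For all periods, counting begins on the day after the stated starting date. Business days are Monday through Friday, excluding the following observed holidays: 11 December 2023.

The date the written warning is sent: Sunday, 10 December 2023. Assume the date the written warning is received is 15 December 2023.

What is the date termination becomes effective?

15 January 2024

From Sunday, 10 December 2023, 20 business days (Dec 12, Dec 13, Dec 14, Dec 15, …, Jan 4, Jan 5, Jan 8, skipping weekends and the listed holiday on Dec 11) brings us to Monday, 8 January 2024, which is the last day of the review period.
Adding 5 calendar days to 8 January 2024 gives 13 January 2024, which is the date termination becomes effective. That falls on a Saturday, so it rolls to the next business day, Monday, 15 January 2024.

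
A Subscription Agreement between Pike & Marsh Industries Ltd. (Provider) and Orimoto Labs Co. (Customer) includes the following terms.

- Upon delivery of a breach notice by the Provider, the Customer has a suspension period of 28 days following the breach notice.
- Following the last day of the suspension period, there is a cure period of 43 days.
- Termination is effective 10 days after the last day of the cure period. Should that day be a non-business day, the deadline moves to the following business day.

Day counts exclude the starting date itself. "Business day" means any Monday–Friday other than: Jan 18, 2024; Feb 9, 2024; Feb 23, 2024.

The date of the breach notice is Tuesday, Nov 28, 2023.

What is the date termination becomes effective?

Adding 28 calendar days to Nov 28, 2023 gives Dec 26, 2023, which is the last day of the suspension period.
Adding 43 calendar days to Dec 26, 2023 gives Feb 7, 2024, which is the last day of the cure period.
The date termination becomes effective: 10 calendar days after Feb 7, 2024 is Feb 17, 2024. That falls on a Saturday, so it rolls to the next business day, Monday, Feb 19, 2024.

Feb 19, 2024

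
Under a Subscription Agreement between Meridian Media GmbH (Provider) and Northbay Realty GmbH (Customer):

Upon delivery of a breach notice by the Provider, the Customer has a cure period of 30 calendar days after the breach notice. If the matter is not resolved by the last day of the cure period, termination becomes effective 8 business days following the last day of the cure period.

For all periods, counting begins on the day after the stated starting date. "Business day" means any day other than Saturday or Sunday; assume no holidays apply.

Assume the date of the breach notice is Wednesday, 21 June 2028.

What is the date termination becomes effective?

2 August 2028

Adding 30 calendar days to 21 June 2028 gives 21 July 2028, which is the last day of the cure period.
The date termination becomes effective: counting 8 business days from Friday, 21 July 2028 (Jul 24, Jul 25, Jul 26, Jul 27, Jul 28, Jul 31, Aug 1, Aug 2, skipping weekends) reaches Wednesday, 2 August 2028.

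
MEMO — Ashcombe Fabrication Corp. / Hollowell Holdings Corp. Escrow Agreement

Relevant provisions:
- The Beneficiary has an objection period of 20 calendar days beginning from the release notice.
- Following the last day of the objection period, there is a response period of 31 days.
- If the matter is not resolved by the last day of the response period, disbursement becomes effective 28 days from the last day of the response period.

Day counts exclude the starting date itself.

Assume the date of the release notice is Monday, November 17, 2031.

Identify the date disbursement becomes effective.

February 4, 2032

The last day of the objection period: 20 calendar days after November 17, 2031 is December 7, 2031.
The last day of the response period: 31 calendar days after December 7, 2031 is January 7, 2032.
The date disbursement becomes effective: January 7, 2032 + 28 days = February 4, 2032.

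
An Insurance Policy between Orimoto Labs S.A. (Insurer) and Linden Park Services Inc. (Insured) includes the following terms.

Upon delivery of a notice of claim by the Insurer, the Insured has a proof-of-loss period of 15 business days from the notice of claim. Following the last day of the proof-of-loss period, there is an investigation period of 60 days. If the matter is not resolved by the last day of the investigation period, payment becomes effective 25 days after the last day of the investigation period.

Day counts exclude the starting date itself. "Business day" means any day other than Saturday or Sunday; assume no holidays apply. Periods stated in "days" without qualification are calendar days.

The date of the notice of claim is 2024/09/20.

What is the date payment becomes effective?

2025/01/04

The last day of the proof-of-loss period: counting 15 business days from Friday, 2024/09/20 (Sep 23, Sep 24, Sep 25, Sep 26, …, Oct 9, Oct 10, Oct 11, skipping weekends) reaches Friday, 2024/10/11.
Adding 60 calendar days to 2024/10/11 gives 2024/12/10, which is the last day of the investigation period.
The date payment becomes effective: 25 calendar days after 2024/12/10 is 2025/01/04.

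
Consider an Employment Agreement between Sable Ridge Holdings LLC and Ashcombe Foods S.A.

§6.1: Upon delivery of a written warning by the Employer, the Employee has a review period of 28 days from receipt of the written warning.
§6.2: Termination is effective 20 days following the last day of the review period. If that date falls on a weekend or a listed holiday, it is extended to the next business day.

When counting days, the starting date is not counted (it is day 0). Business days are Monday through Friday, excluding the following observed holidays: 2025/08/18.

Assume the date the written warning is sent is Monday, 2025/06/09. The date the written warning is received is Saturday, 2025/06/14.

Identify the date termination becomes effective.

Adding 28 calendar days to 2025/06/14 gives 2025/07/12, which is the last day of the review period.
The date termination becomes effective: 2025/07/12 + 20 days = 2025/08/01. 2025/08/01 is a Friday and is not a listed holiday, so no roll-forward applies.

2025/08/01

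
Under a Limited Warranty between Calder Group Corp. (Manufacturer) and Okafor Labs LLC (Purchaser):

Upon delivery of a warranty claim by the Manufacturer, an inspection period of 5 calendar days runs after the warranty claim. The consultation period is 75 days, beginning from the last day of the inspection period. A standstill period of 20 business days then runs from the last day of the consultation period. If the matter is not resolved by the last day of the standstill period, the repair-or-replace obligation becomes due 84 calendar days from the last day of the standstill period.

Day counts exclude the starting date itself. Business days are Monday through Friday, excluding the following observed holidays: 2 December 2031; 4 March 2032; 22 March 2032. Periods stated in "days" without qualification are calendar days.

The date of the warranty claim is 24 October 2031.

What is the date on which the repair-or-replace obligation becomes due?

The last day of the inspection period: 24 October 2031 + 5 days = 29 October 2031.
The last day of the consultation period: 29 October 2031 + 75 days = 12 January 2032.
From Monday, 12 January 2032, 20 business days (Jan 13, Jan 14, Jan 15, Jan 16, …, Feb 5, Feb 6, Feb 9, skipping weekends) brings us to Monday, 9 February 2032, which is the last day of the standstill period.
The date on which the repair-or-replace obligation becomes due: 84 calendar days after 9 February 2032 is 3 May 2032.

3 May 2032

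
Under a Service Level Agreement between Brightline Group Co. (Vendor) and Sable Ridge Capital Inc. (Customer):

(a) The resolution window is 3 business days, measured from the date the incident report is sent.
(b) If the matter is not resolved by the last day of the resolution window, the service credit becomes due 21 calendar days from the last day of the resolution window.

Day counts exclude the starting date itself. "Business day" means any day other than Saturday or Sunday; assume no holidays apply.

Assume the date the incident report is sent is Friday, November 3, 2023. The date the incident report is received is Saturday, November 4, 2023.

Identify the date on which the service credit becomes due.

The last day of the resolution window: 3 business days after Friday, November 3, 2023, skipping weekends — Nov 6, Nov 7, Nov 8 — lands on Wednesday, November 8, 2023.
The date on which the service credit becomes due: November 8, 2023 + 21 days = November 29, 2023.

November 29, 2023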